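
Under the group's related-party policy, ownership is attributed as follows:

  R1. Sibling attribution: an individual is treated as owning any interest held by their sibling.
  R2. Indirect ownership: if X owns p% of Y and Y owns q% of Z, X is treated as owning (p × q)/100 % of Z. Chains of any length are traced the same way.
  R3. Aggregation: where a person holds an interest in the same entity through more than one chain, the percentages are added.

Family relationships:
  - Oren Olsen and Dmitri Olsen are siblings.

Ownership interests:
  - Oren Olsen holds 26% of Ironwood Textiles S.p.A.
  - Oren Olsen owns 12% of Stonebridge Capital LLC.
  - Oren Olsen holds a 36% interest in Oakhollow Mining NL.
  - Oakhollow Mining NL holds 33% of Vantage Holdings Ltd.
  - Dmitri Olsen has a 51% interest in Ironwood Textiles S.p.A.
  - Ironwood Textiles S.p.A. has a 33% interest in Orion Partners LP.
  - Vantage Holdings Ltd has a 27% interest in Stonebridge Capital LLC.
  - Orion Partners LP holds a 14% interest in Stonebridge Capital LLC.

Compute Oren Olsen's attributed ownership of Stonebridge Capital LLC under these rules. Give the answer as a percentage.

By sibling attribution (R1), Oren Olsen is treated as also owning Dmitri Olsen's interest in Ironwood Textiles S.p.A, giving 26% + 51% = 77%.
Chain via Ironwood Textiles S.p.A. → Orion Partners LP (R2): 77% × 33% × 14% = 3.5574% of Stonebridge Capital LLC.
Chain via Oakhollow Mining NL → Vantage Holdings Ltd (R2): 36% × 33% × 27% = 3.2076% of Stonebridge Capital LLC.
Direct interest in Stonebridge Capital LLC: 12%.
Aggregating (R3): 3.5574% + 3.2076% + 12% = 18.765%.

18.765%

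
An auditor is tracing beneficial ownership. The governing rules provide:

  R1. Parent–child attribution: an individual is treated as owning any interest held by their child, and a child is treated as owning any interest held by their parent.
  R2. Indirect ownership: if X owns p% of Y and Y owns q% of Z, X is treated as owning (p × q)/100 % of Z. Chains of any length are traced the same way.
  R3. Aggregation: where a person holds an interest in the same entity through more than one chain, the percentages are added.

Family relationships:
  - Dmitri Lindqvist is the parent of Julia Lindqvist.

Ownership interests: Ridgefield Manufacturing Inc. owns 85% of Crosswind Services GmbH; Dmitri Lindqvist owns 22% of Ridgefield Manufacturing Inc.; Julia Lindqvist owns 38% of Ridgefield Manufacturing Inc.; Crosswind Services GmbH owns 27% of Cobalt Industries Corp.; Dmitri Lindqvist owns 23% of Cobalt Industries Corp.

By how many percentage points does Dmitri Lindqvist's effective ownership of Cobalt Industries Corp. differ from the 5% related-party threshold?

31.77

By parent–child attribution (R1), Dmitri Lindqvist is treated as also owning Julia Lindqvist's interest in Ridgefield Manufacturing Inc, giving 22% + 38% = 60%.
Chain via Ridgefield Manufacturing Inc. → Crosswind Services GmbH (R2): 60% × 85% × 27% = 13.77% of Cobalt Industries Corp.
Direct interest in Cobalt Industries Corp: 23%.
Aggregating (R3): 13.77% + 23% = 36.77%.
36.77% exceeds the 5% threshold by 31.77 percentage points.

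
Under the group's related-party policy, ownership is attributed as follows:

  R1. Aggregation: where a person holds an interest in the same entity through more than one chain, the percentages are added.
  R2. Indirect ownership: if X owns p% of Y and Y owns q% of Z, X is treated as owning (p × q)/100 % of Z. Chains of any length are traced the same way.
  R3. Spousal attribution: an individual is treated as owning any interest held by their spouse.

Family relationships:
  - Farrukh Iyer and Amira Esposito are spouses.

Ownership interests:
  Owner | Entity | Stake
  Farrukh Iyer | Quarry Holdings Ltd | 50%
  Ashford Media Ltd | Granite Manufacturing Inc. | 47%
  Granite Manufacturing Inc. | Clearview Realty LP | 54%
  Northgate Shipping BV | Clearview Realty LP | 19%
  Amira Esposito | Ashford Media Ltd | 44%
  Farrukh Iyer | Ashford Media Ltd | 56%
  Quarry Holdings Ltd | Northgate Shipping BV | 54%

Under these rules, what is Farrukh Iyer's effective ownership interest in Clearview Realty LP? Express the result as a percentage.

By spousal attribution (R3), Farrukh Iyer is treated as also owning Amira Esposito's interest in Ashford Media Ltd, giving 56% + 44% = 100%.
Chain via Ashford Media Ltd → Granite Manufacturing Inc. (R2): 100% × 47% × 54% = 25.38% of Clearview Realty LP.
Chain via Quarry Holdings Ltd → Northgate Shipping BV (R2): 50% × 54% × 19% = 5.13% of Clearview Realty LP.
Aggregating (R1): 25.38% + 5.13% = 30.51%.

30.51%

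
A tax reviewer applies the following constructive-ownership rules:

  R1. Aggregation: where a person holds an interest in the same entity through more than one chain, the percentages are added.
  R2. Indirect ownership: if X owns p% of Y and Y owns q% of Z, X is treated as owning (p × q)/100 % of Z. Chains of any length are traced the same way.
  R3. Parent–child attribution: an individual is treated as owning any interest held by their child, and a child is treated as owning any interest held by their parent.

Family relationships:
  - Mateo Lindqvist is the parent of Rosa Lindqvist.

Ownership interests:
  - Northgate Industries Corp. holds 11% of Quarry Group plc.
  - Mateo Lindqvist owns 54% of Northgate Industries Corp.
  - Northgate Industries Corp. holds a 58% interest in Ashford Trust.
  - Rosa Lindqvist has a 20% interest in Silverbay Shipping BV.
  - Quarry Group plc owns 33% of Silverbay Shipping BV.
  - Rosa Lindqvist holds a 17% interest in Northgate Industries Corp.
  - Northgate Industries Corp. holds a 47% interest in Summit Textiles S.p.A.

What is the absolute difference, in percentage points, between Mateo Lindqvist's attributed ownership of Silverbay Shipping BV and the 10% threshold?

By parent–child attribution (R3), Mateo Lindqvist is treated as also owning Rosa Lindqvist's interest in Northgate Industries Corp, giving 54% + 17% = 71%.
By parent–child attribution (R3), Mateo Lindqvist is treated as owning Rosa Lindqvist's 20% interest in Silverbay Shipping BV.
Chain via Northgate Industries Corp. → Quarry Group plc (R2): 71% × 11% × 33% = 2.5773% of Silverbay Shipping BV.
Direct interest in Silverbay Shipping BV: 20%.
Aggregating (R1): 2.5773% + 20% = 22.5773%.
22.5773% exceeds the 10% threshold by 12.5773 percentage points.

12.5773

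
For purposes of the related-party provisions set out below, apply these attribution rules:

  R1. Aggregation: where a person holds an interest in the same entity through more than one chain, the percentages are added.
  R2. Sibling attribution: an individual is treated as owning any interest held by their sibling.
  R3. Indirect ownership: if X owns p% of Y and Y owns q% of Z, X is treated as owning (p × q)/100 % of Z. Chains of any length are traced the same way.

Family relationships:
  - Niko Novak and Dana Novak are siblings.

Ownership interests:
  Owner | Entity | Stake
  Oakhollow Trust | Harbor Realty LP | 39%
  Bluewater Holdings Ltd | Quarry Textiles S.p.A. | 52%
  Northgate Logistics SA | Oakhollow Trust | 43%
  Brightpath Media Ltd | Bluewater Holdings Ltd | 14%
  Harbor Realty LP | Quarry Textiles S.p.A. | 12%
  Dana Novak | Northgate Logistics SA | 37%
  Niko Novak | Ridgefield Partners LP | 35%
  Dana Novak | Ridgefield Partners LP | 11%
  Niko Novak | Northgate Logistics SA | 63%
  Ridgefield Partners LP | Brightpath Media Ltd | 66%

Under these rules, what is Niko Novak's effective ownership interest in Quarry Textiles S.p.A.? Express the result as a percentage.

By sibling attribution (R2), Niko Novak is treated as also owning Dana Novak's interest in Northgate Logistics SA, giving 63% + 37% = 100%.
By sibling attribution (R2), Niko Novak is treated as also owning Dana Novak's interest in Ridgefield Partners LP, giving 35% + 11% = 46%.
Chain via Northgate Logistics SA → Oakhollow Trust → Harbor Realty LP (R3): 100% × 43% × 39% × 12% = 2.0124% of Quarry Textiles S.p.A.
Chain via Ridgefield Partners LP → Brightpath Media Ltd → Bluewater Holdings Ltd (R3): 46% × 66% × 14% × 52% = 2.210208% of Quarry Textiles S.p.A.
Aggregating (R1): 2.0124% + 2.210208% = 4.222608%.

4.222608%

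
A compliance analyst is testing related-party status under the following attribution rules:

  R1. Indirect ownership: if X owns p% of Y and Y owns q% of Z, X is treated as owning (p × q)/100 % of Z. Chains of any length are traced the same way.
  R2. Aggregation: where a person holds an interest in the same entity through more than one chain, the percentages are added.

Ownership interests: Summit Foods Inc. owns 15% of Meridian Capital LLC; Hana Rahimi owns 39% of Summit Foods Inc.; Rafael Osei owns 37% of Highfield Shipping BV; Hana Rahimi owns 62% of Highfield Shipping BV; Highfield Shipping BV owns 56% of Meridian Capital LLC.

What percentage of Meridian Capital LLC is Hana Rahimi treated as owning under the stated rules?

40.57%

Chain via Summit Foods Inc. (R1): 39% × 15% = 5.85% of Meridian Capital LLC.
Chain via Highfield Shipping BV (R1): 62% × 56% = 34.72% of Meridian Capital LLC.
Aggregating (R2): 5.85% + 34.72% = 40.57%.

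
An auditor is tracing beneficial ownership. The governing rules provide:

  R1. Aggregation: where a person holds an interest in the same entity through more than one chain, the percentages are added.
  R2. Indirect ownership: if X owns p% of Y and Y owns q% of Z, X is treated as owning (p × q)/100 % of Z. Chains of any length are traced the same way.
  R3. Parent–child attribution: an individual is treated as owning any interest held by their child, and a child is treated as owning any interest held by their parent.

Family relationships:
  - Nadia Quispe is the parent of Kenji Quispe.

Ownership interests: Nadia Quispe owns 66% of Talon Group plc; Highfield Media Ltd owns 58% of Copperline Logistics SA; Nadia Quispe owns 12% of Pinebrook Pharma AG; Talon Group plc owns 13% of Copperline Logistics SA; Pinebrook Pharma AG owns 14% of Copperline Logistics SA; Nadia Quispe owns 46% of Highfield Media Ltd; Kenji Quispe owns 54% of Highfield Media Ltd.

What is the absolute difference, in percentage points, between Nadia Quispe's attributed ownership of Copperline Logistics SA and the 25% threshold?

43.26

By parent–child attribution (R3), Nadia Quispe is treated as also owning Kenji Quispe's interest in Highfield Media Ltd, giving 46% + 54% = 100%.
Chain via Pinebrook Pharma AG (R2): 12% × 14% = 1.68% of Copperline Logistics SA.
Chain via Talon Group plc (R2): 66% × 13% = 8.58% of Copperline Logistics SA.
Chain via Highfield Media Ltd (R2): 100% × 58% = 58% of Copperline Logistics SA.
Aggregating (R1): 1.68% + 8.58% + 58% = 68.26%.
68.26% exceeds the 25% threshold by 43.26 percentage points.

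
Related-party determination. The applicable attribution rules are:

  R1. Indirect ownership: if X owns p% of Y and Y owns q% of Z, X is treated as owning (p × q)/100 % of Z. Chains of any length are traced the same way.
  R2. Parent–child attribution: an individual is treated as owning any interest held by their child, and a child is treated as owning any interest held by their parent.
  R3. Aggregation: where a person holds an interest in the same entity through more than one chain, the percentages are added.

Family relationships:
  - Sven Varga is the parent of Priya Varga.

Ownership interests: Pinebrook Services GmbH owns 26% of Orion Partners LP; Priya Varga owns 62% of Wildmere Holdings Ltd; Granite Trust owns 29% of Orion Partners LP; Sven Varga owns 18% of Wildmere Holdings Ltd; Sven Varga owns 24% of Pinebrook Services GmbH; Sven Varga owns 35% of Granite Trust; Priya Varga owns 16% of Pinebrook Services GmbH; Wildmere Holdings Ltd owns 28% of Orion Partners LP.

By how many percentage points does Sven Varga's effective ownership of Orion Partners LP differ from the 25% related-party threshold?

17.95

By parent–child attribution (R2), Sven Varga is treated as also owning Priya Varga's interest in Wildmere Holdings Ltd, giving 18% + 62% = 80%.
By parent–child attribution (R2), Sven Varga is treated as also owning Priya Varga's interest in Pinebrook Services GmbH, giving 24% + 16% = 40%.
Chain via Granite Trust (R1): 35% × 29% = 10.15% of Orion Partners LP.
Chain via Wildmere Holdings Ltd (R1): 80% × 28% = 22.4% of Orion Partners LP.
Chain via Pinebrook Services GmbH (R1): 40% × 26% = 10.4% of Orion Partners LP.
Aggregating (R3): 10.15% + 22.4% + 10.4% = 42.95%.
42.95% exceeds the 25% threshold by 17.95 percentage points.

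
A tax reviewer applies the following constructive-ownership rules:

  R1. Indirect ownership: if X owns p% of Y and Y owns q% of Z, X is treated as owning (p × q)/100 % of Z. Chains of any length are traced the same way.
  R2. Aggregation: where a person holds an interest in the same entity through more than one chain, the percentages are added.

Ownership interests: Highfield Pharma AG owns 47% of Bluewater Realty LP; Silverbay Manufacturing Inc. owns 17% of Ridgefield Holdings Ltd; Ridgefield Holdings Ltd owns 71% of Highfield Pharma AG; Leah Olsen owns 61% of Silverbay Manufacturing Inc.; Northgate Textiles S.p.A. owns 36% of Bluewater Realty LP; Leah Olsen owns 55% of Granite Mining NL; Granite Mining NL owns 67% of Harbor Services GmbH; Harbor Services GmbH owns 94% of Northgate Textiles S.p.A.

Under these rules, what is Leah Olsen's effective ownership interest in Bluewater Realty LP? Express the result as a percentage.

Chain via Granite Mining NL → Harbor Services GmbH → Northgate Textiles S.p.A. (R1): 55% × 67% × 94% × 36% = 12.47004% of Bluewater Realty LP.
Chain via Silverbay Manufacturing Inc. → Ridgefield Holdings Ltd → Highfield Pharma AG (R1): 61% × 17% × 71% × 47% = 3.460469% of Bluewater Realty LP.
Aggregating (R2): 12.47004% + 3.460469% = 15.930509%.

15.930509%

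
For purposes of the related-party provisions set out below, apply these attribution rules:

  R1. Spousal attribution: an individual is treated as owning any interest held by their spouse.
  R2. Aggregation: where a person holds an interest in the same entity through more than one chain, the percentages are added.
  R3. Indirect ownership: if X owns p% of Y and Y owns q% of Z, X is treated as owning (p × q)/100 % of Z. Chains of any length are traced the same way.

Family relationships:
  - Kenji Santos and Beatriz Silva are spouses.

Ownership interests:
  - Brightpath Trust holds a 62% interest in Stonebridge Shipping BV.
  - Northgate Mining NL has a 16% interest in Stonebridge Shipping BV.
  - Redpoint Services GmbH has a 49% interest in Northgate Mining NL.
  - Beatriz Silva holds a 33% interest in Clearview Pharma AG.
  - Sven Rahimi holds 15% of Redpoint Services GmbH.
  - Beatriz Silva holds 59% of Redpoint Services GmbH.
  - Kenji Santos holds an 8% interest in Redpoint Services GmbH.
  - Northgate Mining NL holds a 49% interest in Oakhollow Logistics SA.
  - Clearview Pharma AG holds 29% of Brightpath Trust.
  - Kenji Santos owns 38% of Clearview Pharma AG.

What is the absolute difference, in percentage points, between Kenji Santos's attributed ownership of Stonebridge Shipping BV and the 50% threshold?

By spousal attribution (R1), Kenji Santos is treated as also owning Beatriz Silva's interest in Clearview Pharma AG, giving 38% + 33% = 71%.
By spousal attribution (R1), Kenji Santos is treated as also owning Beatriz Silva's interest in Redpoint Services GmbH, giving 8% + 59% = 67%.
Chain via Clearview Pharma AG → Brightpath Trust (R3): 71% × 29% × 62% = 12.7658% of Stonebridge Shipping BV.
Chain via Redpoint Services GmbH → Northgate Mining NL (R3): 67% × 49% × 16% = 5.2528% of Stonebridge Shipping BV.
Aggregating (R2): 12.7658% + 5.2528% = 18.0186%.
18.0186% falls short of the 50% threshold by 31.9814 percentage points.

31.9814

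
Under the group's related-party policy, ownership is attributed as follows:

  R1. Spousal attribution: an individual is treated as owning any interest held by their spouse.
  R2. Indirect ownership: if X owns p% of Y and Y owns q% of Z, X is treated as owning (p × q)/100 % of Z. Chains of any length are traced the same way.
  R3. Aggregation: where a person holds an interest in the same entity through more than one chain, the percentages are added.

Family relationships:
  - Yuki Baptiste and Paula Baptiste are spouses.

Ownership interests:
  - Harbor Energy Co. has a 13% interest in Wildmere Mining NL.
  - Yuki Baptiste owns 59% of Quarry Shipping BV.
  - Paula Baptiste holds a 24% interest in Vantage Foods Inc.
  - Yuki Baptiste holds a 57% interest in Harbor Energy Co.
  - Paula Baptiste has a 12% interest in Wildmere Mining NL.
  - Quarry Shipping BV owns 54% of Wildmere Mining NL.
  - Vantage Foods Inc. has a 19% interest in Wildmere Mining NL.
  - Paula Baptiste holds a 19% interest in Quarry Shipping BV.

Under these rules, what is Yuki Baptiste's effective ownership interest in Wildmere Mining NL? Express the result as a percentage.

By spousal attribution (R1), Yuki Baptiste is treated as also owning Paula Baptiste's interest in Quarry Shipping BV, giving 59% + 19% = 78%.
By spousal attribution (R1), Yuki Baptiste is treated as owning Paula Baptiste's 24% interest in Vantage Foods Inc.
By spousal attribution (R1), Yuki Baptiste is treated as owning Paula Baptiste's 12% interest in Wildmere Mining NL.
Chain via Harbor Energy Co. (R2): 57% × 13% = 7.41% of Wildmere Mining NL.
Chain via Quarry Shipping BV (R2): 78% × 54% = 42.12% of Wildmere Mining NL.
Chain via Vantage Foods Inc. (R2): 24% × 19% = 4.56% of Wildmere Mining NL.
Direct interest in Wildmere Mining NL: 12%.
Aggregating (R3): 7.41% + 42.12% + 4.56% + 12% = 66.09%.

66.09%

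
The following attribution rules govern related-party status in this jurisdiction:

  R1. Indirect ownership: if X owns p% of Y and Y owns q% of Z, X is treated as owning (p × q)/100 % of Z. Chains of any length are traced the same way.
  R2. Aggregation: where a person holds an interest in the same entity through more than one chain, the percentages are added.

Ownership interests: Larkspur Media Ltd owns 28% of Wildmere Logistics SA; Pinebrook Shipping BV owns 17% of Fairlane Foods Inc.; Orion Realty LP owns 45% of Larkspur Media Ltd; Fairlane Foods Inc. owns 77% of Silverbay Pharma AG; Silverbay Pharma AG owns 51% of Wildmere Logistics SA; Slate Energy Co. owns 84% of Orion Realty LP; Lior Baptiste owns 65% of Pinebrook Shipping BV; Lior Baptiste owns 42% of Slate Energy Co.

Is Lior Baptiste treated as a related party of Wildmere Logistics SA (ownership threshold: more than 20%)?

Chain via Slate Energy Co. → Orion Realty LP → Larkspur Media Ltd (R1): 42% × 84% × 45% × 28% = 4.44528% of Wildmere Logistics SA.
Chain via Pinebrook Shipping BV → Fairlane Foods Inc. → Silverbay Pharma AG (R1): 65% × 17% × 77% × 51% = 4.339335% of Wildmere Logistics SA.
Aggregating (R2): 4.44528% + 4.339335% = 8.784615%.
8.784615% does not exceed the 20% threshold, so Lior is not a related party to Wildmere Logistics SA.

No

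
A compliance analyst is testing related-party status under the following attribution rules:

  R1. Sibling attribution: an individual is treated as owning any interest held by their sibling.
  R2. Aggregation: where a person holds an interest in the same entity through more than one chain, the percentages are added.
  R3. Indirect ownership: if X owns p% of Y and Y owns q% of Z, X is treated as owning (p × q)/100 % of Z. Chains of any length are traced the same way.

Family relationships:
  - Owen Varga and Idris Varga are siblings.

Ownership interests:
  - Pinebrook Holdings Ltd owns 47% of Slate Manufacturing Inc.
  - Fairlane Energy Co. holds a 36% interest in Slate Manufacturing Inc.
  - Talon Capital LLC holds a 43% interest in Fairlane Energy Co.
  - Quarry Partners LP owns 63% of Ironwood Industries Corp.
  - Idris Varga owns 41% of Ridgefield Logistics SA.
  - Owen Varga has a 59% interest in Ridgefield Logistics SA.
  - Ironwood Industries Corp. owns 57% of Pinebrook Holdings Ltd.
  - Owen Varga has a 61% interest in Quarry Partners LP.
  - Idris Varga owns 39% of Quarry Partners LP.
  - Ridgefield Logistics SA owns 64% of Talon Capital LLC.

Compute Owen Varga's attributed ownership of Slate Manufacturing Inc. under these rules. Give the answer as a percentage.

26.7849%

By sibling attribution (R1), Owen Varga is treated as also owning Idris Varga's interest in Ridgefield Logistics SA, giving 59% + 41% = 100%.
By sibling attribution (R1), Owen Varga is treated as also owning Idris Varga's interest in Quarry Partners LP, giving 61% + 39% = 100%.
Chain via Ridgefield Logistics SA → Talon Capital LLC → Fairlane Energy Co. (R3): 100% × 64% × 43% × 36% = 9.9072% of Slate Manufacturing Inc.
Chain via Quarry Partners LP → Ironwood Industries Corp. → Pinebrook Holdings Ltd (R3): 100% × 63% × 57% × 47% = 16.8777% of Slate Manufacturing Inc.
Aggregating (R2): 9.9072% + 16.8777% = 26.7849%.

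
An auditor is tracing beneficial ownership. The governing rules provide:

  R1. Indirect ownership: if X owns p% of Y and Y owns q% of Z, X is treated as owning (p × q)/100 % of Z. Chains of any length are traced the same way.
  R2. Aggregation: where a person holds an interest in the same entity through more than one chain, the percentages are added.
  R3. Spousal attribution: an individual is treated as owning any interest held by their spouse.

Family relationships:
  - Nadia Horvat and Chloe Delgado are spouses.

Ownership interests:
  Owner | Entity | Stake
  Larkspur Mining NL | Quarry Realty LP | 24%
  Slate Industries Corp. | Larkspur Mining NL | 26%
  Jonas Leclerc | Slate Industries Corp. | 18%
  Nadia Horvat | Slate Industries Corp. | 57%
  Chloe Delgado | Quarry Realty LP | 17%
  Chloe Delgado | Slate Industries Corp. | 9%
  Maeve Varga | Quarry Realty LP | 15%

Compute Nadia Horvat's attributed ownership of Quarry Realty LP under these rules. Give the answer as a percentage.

By spousal attribution (R3), Nadia Horvat is treated as also owning Chloe Delgado's interest in Slate Industries Corp, giving 57% + 9% = 66%.
By spousal attribution (R3), Nadia Horvat is treated as owning Chloe Delgado's 17% interest in Quarry Realty LP.
Chain via Slate Industries Corp. → Larkspur Mining NL (R1): 66% × 26% × 24% = 4.1184% of Quarry Realty LP.
Direct interest in Quarry Realty LP: 17%.
Aggregating (R2): 4.1184% + 17% = 21.1184%.

21.1184%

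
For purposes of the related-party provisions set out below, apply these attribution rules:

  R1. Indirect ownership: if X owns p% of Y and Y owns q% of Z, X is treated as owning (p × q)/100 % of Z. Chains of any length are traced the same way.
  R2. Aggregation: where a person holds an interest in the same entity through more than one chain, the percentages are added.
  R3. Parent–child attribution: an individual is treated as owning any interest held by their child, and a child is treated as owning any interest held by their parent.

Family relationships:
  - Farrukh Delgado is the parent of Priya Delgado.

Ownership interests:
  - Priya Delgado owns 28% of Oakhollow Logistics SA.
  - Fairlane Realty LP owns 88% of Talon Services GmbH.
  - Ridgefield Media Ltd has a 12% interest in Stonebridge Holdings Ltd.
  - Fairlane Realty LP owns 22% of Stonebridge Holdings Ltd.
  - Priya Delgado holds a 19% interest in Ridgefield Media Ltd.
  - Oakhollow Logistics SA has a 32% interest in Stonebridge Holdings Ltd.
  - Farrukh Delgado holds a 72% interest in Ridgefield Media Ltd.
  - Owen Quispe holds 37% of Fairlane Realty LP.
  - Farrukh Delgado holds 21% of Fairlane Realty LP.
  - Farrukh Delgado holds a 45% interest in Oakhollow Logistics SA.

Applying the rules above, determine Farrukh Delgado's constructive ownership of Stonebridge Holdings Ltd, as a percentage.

38.9%

By parent–child attribution (R3), Farrukh Delgado is treated as also owning Priya Delgado's interest in Oakhollow Logistics SA, giving 45% + 28% = 73%.
By parent–child attribution (R3), Farrukh Delgado is treated as also owning Priya Delgado's interest in Ridgefield Media Ltd, giving 72% + 19% = 91%.
Chain via Oakhollow Logistics SA (R1): 73% × 32% = 23.36% of Stonebridge Holdings Ltd.
Chain via Ridgefield Media Ltd (R1): 91% × 12% = 10.92% of Stonebridge Holdings Ltd.
Chain via Fairlane Realty LP (R1): 21% × 22% = 4.62% of Stonebridge Holdings Ltd.
Aggregating (R2): 23.36% + 10.92% + 4.62% = 38.9%.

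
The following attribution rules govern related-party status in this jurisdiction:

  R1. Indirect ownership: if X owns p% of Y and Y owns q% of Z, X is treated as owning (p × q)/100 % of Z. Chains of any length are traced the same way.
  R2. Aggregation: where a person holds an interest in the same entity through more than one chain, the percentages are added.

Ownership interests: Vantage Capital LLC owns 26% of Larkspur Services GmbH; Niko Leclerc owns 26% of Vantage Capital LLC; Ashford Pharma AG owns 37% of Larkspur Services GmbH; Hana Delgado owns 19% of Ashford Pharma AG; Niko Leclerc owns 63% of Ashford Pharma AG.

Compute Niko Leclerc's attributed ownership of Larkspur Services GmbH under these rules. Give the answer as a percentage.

Chain via Vantage Capital LLC (R1): 26% × 26% = 6.76% of Larkspur Services GmbH.
Chain via Ashford Pharma AG (R1): 63% × 37% = 23.31% of Larkspur Services GmbH.
Aggregating (R2): 6.76% + 23.31% = 30.07%.

30.07%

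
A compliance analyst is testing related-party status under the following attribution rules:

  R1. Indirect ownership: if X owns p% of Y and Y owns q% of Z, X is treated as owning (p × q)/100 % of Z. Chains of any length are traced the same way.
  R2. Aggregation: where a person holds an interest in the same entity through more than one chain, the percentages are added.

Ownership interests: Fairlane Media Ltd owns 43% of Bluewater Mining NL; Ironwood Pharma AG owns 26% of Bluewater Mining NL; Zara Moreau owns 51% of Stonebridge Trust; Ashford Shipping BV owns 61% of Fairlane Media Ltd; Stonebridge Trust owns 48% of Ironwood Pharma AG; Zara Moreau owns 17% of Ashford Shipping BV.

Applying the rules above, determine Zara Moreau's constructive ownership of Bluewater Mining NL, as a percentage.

Chain via Ashford Shipping BV → Fairlane Media Ltd (R1): 17% × 61% × 43% = 4.4591% of Bluewater Mining NL.
Chain via Stonebridge Trust → Ironwood Pharma AG (R1): 51% × 48% × 26% = 6.3648% of Bluewater Mining NL.
Aggregating (R2): 4.4591% + 6.3648% = 10.8239%.

10.8239%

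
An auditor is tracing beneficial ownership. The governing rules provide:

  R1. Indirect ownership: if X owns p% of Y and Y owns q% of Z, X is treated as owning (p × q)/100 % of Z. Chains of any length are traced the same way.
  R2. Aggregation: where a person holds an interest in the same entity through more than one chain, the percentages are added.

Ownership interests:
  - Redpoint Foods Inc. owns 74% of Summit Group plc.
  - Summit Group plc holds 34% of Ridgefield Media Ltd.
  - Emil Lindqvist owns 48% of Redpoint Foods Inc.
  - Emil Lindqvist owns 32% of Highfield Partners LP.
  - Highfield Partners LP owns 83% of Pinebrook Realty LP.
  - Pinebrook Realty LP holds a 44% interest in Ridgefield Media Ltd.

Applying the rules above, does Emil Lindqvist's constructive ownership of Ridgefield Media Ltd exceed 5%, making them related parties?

Yes

Chain via Redpoint Foods Inc. → Summit Group plc (R1): 48% × 74% × 34% = 12.0768% of Ridgefield Media Ltd.
Chain via Highfield Partners LP → Pinebrook Realty LP (R1): 32% × 83% × 44% = 11.6864% of Ridgefield Media Ltd.
Aggregating (R2): 12.0768% + 11.6864% = 23.7632%.
23.7632% exceeds the 5% threshold, so Emil is a related party to Ridgefield Media Ltd.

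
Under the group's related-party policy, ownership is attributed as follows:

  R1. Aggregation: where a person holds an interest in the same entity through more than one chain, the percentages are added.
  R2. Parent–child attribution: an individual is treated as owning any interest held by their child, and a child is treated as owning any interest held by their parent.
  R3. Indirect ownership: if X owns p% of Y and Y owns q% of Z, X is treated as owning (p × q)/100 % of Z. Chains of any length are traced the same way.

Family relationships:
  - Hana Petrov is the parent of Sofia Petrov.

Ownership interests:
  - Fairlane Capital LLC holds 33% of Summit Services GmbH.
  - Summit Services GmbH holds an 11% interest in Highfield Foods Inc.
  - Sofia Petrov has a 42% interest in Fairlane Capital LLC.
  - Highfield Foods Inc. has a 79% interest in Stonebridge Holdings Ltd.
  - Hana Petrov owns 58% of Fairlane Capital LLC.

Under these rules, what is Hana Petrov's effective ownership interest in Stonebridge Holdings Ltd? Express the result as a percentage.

2.8677%

By parent–child attribution (R2), Hana Petrov is treated as also owning Sofia Petrov's interest in Fairlane Capital LLC, giving 58% + 42% = 100%.
Chain via Fairlane Capital LLC → Summit Services GmbH → Highfield Foods Inc. (R3): 100% × 33% × 11% × 79% = 2.8677% of Stonebridge Holdings Ltd.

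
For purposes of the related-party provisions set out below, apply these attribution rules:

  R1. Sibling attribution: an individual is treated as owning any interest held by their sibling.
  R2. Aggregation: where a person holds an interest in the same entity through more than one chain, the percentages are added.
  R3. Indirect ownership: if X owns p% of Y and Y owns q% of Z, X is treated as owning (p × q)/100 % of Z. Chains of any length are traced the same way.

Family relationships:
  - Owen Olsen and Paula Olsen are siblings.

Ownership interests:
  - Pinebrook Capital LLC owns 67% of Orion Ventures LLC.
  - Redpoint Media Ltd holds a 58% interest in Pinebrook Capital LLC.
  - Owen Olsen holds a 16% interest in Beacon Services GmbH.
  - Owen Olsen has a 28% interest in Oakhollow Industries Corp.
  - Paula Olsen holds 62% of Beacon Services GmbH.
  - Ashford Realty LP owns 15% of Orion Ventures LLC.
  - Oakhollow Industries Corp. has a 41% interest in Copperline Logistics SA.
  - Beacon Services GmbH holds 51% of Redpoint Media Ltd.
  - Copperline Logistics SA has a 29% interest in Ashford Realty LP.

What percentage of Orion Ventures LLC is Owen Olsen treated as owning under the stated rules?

15.957888%

By sibling attribution (R1), Owen Olsen is treated as also owning Paula Olsen's interest in Beacon Services GmbH, giving 16% + 62% = 78%.
Chain via Beacon Services GmbH → Redpoint Media Ltd → Pinebrook Capital LLC (R3): 78% × 51% × 58% × 67% = 15.458508% of Orion Ventures LLC.
Chain via Oakhollow Industries Corp. → Copperline Logistics SA → Ashford Realty LP (R3): 28% × 41% × 29% × 15% = 0.49938% of Orion Ventures LLC.
Aggregating (R2): 15.458508% + 0.49938% = 15.957888%.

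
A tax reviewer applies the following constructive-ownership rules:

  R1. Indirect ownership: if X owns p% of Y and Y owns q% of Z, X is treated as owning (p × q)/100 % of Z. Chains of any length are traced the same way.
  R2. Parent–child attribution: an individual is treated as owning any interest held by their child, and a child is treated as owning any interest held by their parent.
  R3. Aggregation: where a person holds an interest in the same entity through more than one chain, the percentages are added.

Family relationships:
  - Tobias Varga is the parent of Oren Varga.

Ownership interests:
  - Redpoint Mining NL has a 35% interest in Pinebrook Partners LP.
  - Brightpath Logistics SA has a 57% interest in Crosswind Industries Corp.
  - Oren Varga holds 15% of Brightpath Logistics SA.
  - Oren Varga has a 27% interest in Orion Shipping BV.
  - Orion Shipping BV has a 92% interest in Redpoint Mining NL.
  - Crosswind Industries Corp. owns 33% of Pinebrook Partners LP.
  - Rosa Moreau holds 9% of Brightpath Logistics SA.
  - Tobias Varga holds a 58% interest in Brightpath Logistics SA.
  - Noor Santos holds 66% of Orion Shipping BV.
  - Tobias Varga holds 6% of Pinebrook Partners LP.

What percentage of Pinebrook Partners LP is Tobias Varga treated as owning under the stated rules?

By parent–child attribution (R2), Tobias Varga is treated as also owning Oren Varga's interest in Brightpath Logistics SA, giving 58% + 15% = 73%.
By parent–child attribution (R2), Tobias Varga is treated as owning Oren Varga's 27% interest in Orion Shipping BV.
Chain via Brightpath Logistics SA → Crosswind Industries Corp. (R1): 73% × 57% × 33% = 13.7313% of Pinebrook Partners LP.
Direct interest in Pinebrook Partners LP: 6%.
Chain via Orion Shipping BV → Redpoint Mining NL (R1): 27% × 92% × 35% = 8.694% of Pinebrook Partners LP.
Aggregating (R3): 13.7313% + 6% + 8.694% = 28.4253%.

28.4253%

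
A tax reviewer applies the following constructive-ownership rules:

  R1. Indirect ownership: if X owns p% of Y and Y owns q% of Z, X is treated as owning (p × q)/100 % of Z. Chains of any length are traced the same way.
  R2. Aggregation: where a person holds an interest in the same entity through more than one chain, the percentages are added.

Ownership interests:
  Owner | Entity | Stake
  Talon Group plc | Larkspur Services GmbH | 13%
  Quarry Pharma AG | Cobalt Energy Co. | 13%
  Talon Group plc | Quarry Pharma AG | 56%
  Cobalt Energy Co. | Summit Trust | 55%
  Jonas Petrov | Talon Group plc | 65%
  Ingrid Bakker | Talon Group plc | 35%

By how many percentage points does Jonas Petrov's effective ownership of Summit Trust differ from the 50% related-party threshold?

47.3974

Chain via Talon Group plc → Quarry Pharma AG → Cobalt Energy Co. (R1): 65% × 56% × 13% × 55% = 2.6026% of Summit Trust.
2.6026% falls short of the 50% threshold by 47.3974 percentage points.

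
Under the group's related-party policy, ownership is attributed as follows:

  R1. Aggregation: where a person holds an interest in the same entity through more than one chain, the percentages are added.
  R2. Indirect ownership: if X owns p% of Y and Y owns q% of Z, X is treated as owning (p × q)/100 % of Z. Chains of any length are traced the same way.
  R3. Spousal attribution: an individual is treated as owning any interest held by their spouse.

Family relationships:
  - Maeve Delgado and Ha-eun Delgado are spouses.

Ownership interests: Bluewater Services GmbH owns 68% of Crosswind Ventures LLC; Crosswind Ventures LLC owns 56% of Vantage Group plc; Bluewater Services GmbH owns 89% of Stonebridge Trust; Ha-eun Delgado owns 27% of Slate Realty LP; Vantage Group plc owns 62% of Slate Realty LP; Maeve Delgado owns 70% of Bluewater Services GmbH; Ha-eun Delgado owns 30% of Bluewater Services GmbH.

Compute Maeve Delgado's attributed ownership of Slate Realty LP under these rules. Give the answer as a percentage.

By spousal attribution (R3), Maeve Delgado is treated as also owning Ha-eun Delgado's interest in Bluewater Services GmbH, giving 70% + 30% = 100%.
By spousal attribution (R3), Maeve Delgado is treated as owning Ha-eun Delgado's 27% interest in Slate Realty LP.
Chain via Bluewater Services GmbH → Crosswind Ventures LLC → Vantage Group plc (R2): 100% × 68% × 56% × 62% = 23.6096% of Slate Realty LP.
Direct interest in Slate Realty LP: 27%.
Aggregating (R1): 23.6096% + 27% = 50.6096%.

50.6096%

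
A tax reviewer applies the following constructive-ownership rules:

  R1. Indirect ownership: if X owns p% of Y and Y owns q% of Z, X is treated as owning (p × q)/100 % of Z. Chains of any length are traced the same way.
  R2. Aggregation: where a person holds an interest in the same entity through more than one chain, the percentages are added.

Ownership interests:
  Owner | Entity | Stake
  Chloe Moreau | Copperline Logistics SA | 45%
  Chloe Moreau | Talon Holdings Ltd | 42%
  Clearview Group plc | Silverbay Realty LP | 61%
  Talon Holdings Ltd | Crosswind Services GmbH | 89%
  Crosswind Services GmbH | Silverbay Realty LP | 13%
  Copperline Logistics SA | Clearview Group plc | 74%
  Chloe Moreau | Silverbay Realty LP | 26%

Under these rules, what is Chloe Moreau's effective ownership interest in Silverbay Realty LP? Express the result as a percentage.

51.1724%

Chain via Copperline Logistics SA → Clearview Group plc (R1): 45% × 74% × 61% = 20.313% of Silverbay Realty LP.
Chain via Talon Holdings Ltd → Crosswind Services GmbH (R1): 42% × 89% × 13% = 4.8594% of Silverbay Realty LP.
Direct interest in Silverbay Realty LP: 26%.
Aggregating (R2): 20.313% + 4.8594% + 26% = 51.1724%.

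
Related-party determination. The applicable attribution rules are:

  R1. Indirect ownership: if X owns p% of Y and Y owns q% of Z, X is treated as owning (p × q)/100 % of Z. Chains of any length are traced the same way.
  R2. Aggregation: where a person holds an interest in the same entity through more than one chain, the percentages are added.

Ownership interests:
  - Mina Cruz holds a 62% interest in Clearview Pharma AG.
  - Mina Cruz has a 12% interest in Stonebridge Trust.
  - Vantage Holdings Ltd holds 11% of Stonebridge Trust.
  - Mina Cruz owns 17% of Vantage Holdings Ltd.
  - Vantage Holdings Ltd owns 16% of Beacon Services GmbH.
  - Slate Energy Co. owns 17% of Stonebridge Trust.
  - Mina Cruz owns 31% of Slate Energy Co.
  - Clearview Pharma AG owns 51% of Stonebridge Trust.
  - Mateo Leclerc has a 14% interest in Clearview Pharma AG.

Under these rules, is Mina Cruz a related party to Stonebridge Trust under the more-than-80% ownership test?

Chain via Vantage Holdings Ltd (R1): 17% × 11% = 1.87% of Stonebridge Trust.
Chain via Clearview Pharma AG (R1): 62% × 51% = 31.62% of Stonebridge Trust.
Chain via Slate Energy Co. (R1): 31% × 17% = 5.27% of Stonebridge Trust.
Direct interest in Stonebridge Trust: 12%.
Aggregating (R2): 1.87% + 31.62% + 5.27% + 12% = 50.76%.
50.76% does not exceed the 80% threshold, so Mina is not a related party to Stonebridge Trust.

No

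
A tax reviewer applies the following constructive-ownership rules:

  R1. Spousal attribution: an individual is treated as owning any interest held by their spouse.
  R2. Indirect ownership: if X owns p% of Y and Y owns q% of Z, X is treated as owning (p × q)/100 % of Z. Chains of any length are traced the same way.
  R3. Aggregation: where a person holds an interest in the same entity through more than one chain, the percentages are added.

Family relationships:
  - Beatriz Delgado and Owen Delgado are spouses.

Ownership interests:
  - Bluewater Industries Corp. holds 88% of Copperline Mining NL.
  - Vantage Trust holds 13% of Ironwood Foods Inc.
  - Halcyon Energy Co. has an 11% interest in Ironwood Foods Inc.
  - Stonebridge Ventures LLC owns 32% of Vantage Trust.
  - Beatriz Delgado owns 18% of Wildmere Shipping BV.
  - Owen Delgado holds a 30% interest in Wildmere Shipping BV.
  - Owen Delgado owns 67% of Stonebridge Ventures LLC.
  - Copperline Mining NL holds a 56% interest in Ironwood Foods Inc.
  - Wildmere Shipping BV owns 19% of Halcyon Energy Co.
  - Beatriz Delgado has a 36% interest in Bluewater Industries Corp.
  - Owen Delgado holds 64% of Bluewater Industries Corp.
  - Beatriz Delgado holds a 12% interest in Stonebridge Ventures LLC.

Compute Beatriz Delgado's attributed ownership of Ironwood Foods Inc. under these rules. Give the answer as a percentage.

By spousal attribution (R1), Beatriz Delgado is treated as also owning Owen Delgado's interest in Wildmere Shipping BV, giving 18% + 30% = 48%.
By spousal attribution (R1), Beatriz Delgado is treated as also owning Owen Delgado's interest in Bluewater Industries Corp, giving 36% + 64% = 100%.
By spousal attribution (R1), Beatriz Delgado is treated as also owning Owen Delgado's interest in Stonebridge Ventures LLC, giving 12% + 67% = 79%.
Chain via Wildmere Shipping BV → Halcyon Energy Co. (R2): 48% × 19% × 11% = 1.0032% of Ironwood Foods Inc.
Chain via Bluewater Industries Corp. → Copperline Mining NL (R2): 100% × 88% × 56% = 49.28% of Ironwood Foods Inc.
Chain via Stonebridge Ventures LLC → Vantage Trust (R2): 79% × 32% × 13% = 3.2864% of Ironwood Foods Inc.
Aggregating (R3): 1.0032% + 49.28% + 3.2864% = 53.5696%.

53.5696%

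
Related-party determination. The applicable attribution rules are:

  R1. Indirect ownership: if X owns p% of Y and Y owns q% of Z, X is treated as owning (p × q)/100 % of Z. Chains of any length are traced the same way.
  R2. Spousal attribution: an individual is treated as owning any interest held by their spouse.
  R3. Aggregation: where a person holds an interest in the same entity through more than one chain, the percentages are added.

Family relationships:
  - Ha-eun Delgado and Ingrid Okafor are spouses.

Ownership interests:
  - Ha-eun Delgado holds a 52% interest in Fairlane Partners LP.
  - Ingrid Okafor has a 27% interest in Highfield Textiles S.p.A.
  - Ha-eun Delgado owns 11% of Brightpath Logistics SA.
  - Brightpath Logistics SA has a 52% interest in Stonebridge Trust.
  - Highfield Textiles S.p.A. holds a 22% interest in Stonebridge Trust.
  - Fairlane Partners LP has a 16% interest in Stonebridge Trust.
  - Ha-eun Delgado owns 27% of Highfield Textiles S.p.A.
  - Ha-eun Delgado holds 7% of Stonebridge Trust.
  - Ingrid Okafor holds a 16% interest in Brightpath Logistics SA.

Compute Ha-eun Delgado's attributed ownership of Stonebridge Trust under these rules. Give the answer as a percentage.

By spousal attribution (R2), Ha-eun Delgado is treated as also owning Ingrid Okafor's interest in Highfield Textiles S.p.A, giving 27% + 27% = 54%.
By spousal attribution (R2), Ha-eun Delgado is treated as also owning Ingrid Okafor's interest in Brightpath Logistics SA, giving 11% + 16% = 27%.
Chain via Highfield Textiles S.p.A. (R1): 54% × 22% = 11.88% of Stonebridge Trust.
Chain via Brightpath Logistics SA (R1): 27% × 52% = 14.04% of Stonebridge Trust.
Chain via Fairlane Partners LP (R1): 52% × 16% = 8.32% of Stonebridge Trust.
Direct interest in Stonebridge Trust: 7%.
Aggregating (R3): 11.88% + 14.04% + 8.32% + 7% = 41.24%.

41.24%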